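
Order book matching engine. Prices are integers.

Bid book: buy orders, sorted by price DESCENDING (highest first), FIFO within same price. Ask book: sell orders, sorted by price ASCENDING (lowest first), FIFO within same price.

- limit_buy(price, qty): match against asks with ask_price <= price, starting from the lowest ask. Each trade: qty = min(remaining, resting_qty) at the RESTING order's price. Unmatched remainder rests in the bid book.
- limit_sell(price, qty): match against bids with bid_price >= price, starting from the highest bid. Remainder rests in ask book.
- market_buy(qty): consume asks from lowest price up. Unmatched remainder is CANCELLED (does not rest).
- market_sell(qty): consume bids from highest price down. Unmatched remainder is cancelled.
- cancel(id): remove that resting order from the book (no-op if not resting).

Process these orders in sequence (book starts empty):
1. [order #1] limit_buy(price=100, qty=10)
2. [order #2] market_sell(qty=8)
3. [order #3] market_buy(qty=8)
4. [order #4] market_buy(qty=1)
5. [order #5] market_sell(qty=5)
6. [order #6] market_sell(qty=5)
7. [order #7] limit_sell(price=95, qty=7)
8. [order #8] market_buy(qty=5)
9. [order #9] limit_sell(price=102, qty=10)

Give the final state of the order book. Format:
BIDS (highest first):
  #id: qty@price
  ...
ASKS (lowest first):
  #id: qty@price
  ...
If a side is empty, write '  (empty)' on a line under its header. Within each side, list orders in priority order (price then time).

After op 1 [order #1] limit_buy(price=100, qty=10): fills=none; bids=[#1:10@100] asks=[-]
After op 2 [order #2] market_sell(qty=8): fills=#1x#2:8@100; bids=[#1:2@100] asks=[-]
After op 3 [order #3] market_buy(qty=8): fills=none; bids=[#1:2@100] asks=[-]
After op 4 [order #4] market_buy(qty=1): fills=none; bids=[#1:2@100] asks=[-]
After op 5 [order #5] market_sell(qty=5): fills=#1x#5:2@100; bids=[-] asks=[-]
After op 6 [order #6] market_sell(qty=5): fills=none; bids=[-] asks=[-]
After op 7 [order #7] limit_sell(price=95, qty=7): fills=none; bids=[-] asks=[#7:7@95]
After op 8 [order #8] market_buy(qty=5): fills=#8x#7:5@95; bids=[-] asks=[#7:2@95]
After op 9 [order #9] limit_sell(price=102, qty=10): fills=none; bids=[-] asks=[#7:2@95 #9:10@102]

Answer: BIDS (highest first):
  (empty)
ASKS (lowest first):
  #7: 2@95
  #9: 10@102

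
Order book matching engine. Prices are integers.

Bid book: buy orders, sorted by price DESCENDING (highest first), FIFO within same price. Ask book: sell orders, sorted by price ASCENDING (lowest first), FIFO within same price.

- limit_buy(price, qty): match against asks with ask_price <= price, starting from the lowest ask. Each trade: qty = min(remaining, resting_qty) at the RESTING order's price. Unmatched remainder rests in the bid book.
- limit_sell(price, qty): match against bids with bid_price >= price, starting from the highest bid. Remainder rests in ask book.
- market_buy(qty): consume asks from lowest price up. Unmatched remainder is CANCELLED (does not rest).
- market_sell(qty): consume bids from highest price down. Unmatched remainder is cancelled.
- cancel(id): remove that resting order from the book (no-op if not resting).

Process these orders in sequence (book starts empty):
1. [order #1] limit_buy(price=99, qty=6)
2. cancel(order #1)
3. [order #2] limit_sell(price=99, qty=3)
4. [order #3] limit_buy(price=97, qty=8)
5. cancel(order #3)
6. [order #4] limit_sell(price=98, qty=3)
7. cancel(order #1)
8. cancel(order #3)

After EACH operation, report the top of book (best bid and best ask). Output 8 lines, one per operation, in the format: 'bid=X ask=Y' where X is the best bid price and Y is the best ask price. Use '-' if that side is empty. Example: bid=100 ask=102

Answer: bid=99 ask=-
bid=- ask=-
bid=- ask=99
bid=97 ask=99
bid=- ask=99
bid=- ask=98
bid=- ask=98
bid=- ask=98

Derivation:
After op 1 [order #1] limit_buy(price=99, qty=6): fills=none; bids=[#1:6@99] asks=[-]
After op 2 cancel(order #1): fills=none; bids=[-] asks=[-]
After op 3 [order #2] limit_sell(price=99, qty=3): fills=none; bids=[-] asks=[#2:3@99]
After op 4 [order #3] limit_buy(price=97, qty=8): fills=none; bids=[#3:8@97] asks=[#2:3@99]
After op 5 cancel(order #3): fills=none; bids=[-] asks=[#2:3@99]
After op 6 [order #4] limit_sell(price=98, qty=3): fills=none; bids=[-] asks=[#4:3@98 #2:3@99]
After op 7 cancel(order #1): fills=none; bids=[-] asks=[#4:3@98 #2:3@99]
After op 8 cancel(order #3): fills=none; bids=[-] asks=[#4:3@98 #2:3@99]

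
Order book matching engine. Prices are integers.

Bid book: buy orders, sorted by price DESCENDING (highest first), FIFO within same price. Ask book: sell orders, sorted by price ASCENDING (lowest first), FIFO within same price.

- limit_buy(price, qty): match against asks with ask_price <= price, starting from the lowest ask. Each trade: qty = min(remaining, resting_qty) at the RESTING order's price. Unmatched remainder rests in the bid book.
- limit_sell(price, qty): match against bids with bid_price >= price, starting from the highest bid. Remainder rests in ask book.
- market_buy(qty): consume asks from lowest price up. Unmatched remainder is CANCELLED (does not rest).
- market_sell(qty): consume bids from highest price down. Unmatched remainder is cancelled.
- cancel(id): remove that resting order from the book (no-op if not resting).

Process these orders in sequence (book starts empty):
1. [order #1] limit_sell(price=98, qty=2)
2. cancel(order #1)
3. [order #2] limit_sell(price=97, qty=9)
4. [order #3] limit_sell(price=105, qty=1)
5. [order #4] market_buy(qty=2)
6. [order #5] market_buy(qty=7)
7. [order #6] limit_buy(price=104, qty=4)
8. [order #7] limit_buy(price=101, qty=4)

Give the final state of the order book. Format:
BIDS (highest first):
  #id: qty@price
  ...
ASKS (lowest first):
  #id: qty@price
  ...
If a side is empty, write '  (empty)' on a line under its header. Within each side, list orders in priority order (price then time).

After op 1 [order #1] limit_sell(price=98, qty=2): fills=none; bids=[-] asks=[#1:2@98]
After op 2 cancel(order #1): fills=none; bids=[-] asks=[-]
After op 3 [order #2] limit_sell(price=97, qty=9): fills=none; bids=[-] asks=[#2:9@97]
After op 4 [order #3] limit_sell(price=105, qty=1): fills=none; bids=[-] asks=[#2:9@97 #3:1@105]
After op 5 [order #4] market_buy(qty=2): fills=#4x#2:2@97; bids=[-] asks=[#2:7@97 #3:1@105]
After op 6 [order #5] market_buy(qty=7): fills=#5x#2:7@97; bids=[-] asks=[#3:1@105]
After op 7 [order #6] limit_buy(price=104, qty=4): fills=none; bids=[#6:4@104] asks=[#3:1@105]
After op 8 [order #7] limit_buy(price=101, qty=4): fills=none; bids=[#6:4@104 #7:4@101] asks=[#3:1@105]

Answer: BIDS (highest first):
  #6: 4@104
  #7: 4@101
ASKS (lowest first):
  #3: 1@105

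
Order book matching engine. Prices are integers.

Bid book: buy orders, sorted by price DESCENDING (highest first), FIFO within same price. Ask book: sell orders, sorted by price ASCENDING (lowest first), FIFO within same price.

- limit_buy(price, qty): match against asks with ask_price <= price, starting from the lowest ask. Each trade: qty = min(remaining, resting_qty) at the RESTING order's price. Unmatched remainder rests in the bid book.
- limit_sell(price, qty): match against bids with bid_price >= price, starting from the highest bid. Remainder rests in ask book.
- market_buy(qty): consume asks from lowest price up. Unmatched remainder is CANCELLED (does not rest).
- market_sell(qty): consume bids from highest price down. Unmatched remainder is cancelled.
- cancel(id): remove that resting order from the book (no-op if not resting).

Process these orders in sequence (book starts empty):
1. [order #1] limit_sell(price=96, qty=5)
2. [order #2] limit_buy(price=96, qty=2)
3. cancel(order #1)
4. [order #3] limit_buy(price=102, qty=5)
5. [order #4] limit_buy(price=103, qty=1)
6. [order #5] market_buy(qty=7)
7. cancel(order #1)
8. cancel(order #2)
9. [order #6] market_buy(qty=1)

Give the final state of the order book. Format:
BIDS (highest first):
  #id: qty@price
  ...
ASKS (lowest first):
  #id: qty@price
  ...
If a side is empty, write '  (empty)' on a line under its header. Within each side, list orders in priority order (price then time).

Answer: BIDS (highest first):
  #4: 1@103
  #3: 5@102
ASKS (lowest first):
  (empty)

Derivation:
After op 1 [order #1] limit_sell(price=96, qty=5): fills=none; bids=[-] asks=[#1:5@96]
After op 2 [order #2] limit_buy(price=96, qty=2): fills=#2x#1:2@96; bids=[-] asks=[#1:3@96]
After op 3 cancel(order #1): fills=none; bids=[-] asks=[-]
After op 4 [order #3] limit_buy(price=102, qty=5): fills=none; bids=[#3:5@102] asks=[-]
After op 5 [order #4] limit_buy(price=103, qty=1): fills=none; bids=[#4:1@103 #3:5@102] asks=[-]
After op 6 [order #5] market_buy(qty=7): fills=none; bids=[#4:1@103 #3:5@102] asks=[-]
After op 7 cancel(order #1): fills=none; bids=[#4:1@103 #3:5@102] asks=[-]
After op 8 cancel(order #2): fills=none; bids=[#4:1@103 #3:5@102] asks=[-]
After op 9 [order #6] market_buy(qty=1): fills=none; bids=[#4:1@103 #3:5@102] asks=[-]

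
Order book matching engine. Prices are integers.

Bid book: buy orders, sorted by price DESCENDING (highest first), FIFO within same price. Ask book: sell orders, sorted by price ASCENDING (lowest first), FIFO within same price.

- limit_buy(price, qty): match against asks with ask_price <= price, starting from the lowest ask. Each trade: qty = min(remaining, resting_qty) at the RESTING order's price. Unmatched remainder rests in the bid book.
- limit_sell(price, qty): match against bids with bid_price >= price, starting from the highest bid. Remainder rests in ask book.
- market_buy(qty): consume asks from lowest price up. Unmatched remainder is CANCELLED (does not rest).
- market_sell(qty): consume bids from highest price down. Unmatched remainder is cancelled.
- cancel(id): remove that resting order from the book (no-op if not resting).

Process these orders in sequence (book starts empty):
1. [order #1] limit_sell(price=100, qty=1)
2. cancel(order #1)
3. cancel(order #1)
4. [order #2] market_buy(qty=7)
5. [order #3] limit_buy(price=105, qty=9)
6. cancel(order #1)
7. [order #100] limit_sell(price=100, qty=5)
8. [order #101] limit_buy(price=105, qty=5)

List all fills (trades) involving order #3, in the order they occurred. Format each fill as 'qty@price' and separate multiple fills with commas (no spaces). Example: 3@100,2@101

After op 1 [order #1] limit_sell(price=100, qty=1): fills=none; bids=[-] asks=[#1:1@100]
After op 2 cancel(order #1): fills=none; bids=[-] asks=[-]
After op 3 cancel(order #1): fills=none; bids=[-] asks=[-]
After op 4 [order #2] market_buy(qty=7): fills=none; bids=[-] asks=[-]
After op 5 [order #3] limit_buy(price=105, qty=9): fills=none; bids=[#3:9@105] asks=[-]
After op 6 cancel(order #1): fills=none; bids=[#3:9@105] asks=[-]
After op 7 [order #100] limit_sell(price=100, qty=5): fills=#3x#100:5@105; bids=[#3:4@105] asks=[-]
After op 8 [order #101] limit_buy(price=105, qty=5): fills=none; bids=[#3:4@105 #101:5@105] asks=[-]

Answer: 5@105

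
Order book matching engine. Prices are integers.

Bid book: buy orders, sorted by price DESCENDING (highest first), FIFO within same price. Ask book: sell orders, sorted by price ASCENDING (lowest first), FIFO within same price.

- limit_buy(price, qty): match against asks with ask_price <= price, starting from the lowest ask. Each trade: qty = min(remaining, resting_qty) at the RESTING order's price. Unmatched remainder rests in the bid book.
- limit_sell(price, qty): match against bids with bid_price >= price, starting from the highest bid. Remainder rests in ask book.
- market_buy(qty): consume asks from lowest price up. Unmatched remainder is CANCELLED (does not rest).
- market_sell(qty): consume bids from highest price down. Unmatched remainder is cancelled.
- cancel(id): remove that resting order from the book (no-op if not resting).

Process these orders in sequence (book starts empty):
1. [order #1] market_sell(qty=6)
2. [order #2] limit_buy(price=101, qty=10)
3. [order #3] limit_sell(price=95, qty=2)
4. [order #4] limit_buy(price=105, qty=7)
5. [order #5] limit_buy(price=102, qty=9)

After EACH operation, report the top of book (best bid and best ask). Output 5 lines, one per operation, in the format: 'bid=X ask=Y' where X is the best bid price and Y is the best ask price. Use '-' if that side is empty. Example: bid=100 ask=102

Answer: bid=- ask=-
bid=101 ask=-
bid=101 ask=-
bid=105 ask=-
bid=105 ask=-

Derivation:
After op 1 [order #1] market_sell(qty=6): fills=none; bids=[-] asks=[-]
After op 2 [order #2] limit_buy(price=101, qty=10): fills=none; bids=[#2:10@101] asks=[-]
After op 3 [order #3] limit_sell(price=95, qty=2): fills=#2x#3:2@101; bids=[#2:8@101] asks=[-]
After op 4 [order #4] limit_buy(price=105, qty=7): fills=none; bids=[#4:7@105 #2:8@101] asks=[-]
After op 5 [order #5] limit_buy(price=102, qty=9): fills=none; bids=[#4:7@105 #5:9@102 #2:8@101] asks=[-]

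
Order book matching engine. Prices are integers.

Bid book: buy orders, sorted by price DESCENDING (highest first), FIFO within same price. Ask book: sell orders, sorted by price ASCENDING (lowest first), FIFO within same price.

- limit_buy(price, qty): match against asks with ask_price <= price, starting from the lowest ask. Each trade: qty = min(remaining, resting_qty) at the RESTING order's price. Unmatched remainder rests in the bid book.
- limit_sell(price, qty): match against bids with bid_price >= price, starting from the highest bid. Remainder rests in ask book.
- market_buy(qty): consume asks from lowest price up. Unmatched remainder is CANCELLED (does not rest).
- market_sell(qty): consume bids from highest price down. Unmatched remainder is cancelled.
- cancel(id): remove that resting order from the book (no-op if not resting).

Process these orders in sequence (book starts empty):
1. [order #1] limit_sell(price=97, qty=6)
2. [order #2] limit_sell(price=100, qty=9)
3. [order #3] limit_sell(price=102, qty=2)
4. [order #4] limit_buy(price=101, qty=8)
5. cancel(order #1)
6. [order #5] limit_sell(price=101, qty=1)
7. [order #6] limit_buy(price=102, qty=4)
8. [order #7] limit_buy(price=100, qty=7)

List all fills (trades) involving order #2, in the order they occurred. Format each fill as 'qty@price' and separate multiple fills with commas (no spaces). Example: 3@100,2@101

After op 1 [order #1] limit_sell(price=97, qty=6): fills=none; bids=[-] asks=[#1:6@97]
After op 2 [order #2] limit_sell(price=100, qty=9): fills=none; bids=[-] asks=[#1:6@97 #2:9@100]
After op 3 [order #3] limit_sell(price=102, qty=2): fills=none; bids=[-] asks=[#1:6@97 #2:9@100 #3:2@102]
After op 4 [order #4] limit_buy(price=101, qty=8): fills=#4x#1:6@97 #4x#2:2@100; bids=[-] asks=[#2:7@100 #3:2@102]
After op 5 cancel(order #1): fills=none; bids=[-] asks=[#2:7@100 #3:2@102]
After op 6 [order #5] limit_sell(price=101, qty=1): fills=none; bids=[-] asks=[#2:7@100 #5:1@101 #3:2@102]
After op 7 [order #6] limit_buy(price=102, qty=4): fills=#6x#2:4@100; bids=[-] asks=[#2:3@100 #5:1@101 #3:2@102]
After op 8 [order #7] limit_buy(price=100, qty=7): fills=#7x#2:3@100; bids=[#7:4@100] asks=[#5:1@101 #3:2@102]

Answer: 2@100,4@100,3@100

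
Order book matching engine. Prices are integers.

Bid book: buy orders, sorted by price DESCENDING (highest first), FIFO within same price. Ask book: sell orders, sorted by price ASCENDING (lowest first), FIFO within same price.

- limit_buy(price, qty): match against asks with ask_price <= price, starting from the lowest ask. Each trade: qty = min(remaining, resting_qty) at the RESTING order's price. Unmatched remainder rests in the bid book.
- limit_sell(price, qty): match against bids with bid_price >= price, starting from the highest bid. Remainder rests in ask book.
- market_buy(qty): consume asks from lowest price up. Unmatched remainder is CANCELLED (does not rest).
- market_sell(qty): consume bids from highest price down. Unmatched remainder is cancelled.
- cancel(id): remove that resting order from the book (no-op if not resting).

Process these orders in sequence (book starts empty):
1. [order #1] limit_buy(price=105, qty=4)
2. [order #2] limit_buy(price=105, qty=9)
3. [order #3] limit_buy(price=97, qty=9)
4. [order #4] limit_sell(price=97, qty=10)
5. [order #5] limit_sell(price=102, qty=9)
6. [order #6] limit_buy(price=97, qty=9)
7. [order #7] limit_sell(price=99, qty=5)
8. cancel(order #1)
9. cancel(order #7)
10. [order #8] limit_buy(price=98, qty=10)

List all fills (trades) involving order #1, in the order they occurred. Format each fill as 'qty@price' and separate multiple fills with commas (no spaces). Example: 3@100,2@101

After op 1 [order #1] limit_buy(price=105, qty=4): fills=none; bids=[#1:4@105] asks=[-]
After op 2 [order #2] limit_buy(price=105, qty=9): fills=none; bids=[#1:4@105 #2:9@105] asks=[-]
After op 3 [order #3] limit_buy(price=97, qty=9): fills=none; bids=[#1:4@105 #2:9@105 #3:9@97] asks=[-]
After op 4 [order #4] limit_sell(price=97, qty=10): fills=#1x#4:4@105 #2x#4:6@105; bids=[#2:3@105 #3:9@97] asks=[-]
After op 5 [order #5] limit_sell(price=102, qty=9): fills=#2x#5:3@105; bids=[#3:9@97] asks=[#5:6@102]
After op 6 [order #6] limit_buy(price=97, qty=9): fills=none; bids=[#3:9@97 #6:9@97] asks=[#5:6@102]
After op 7 [order #7] limit_sell(price=99, qty=5): fills=none; bids=[#3:9@97 #6:9@97] asks=[#7:5@99 #5:6@102]
After op 8 cancel(order #1): fills=none; bids=[#3:9@97 #6:9@97] asks=[#7:5@99 #5:6@102]
After op 9 cancel(order #7): fills=none; bids=[#3:9@97 #6:9@97] asks=[#5:6@102]
After op 10 [order #8] limit_buy(price=98, qty=10): fills=none; bids=[#8:10@98 #3:9@97 #6:9@97] asks=[#5:6@102]

Answer: 4@105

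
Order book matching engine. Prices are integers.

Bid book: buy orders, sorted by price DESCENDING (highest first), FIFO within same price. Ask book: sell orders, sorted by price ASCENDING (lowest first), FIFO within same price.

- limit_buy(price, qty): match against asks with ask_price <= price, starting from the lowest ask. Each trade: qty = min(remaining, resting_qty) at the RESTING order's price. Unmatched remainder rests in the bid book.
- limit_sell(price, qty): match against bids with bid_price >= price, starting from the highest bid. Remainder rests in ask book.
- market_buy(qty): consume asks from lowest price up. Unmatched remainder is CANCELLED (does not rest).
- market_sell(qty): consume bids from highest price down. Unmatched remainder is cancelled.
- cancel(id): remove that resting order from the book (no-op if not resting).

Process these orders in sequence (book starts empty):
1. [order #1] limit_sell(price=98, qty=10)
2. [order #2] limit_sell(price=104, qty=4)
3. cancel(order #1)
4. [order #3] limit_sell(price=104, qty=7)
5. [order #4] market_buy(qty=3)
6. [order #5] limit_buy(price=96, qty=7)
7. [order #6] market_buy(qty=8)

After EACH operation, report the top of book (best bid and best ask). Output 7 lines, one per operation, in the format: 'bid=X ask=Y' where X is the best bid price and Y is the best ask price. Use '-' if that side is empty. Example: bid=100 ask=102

After op 1 [order #1] limit_sell(price=98, qty=10): fills=none; bids=[-] asks=[#1:10@98]
After op 2 [order #2] limit_sell(price=104, qty=4): fills=none; bids=[-] asks=[#1:10@98 #2:4@104]
After op 3 cancel(order #1): fills=none; bids=[-] asks=[#2:4@104]
After op 4 [order #3] limit_sell(price=104, qty=7): fills=none; bids=[-] asks=[#2:4@104 #3:7@104]
After op 5 [order #4] market_buy(qty=3): fills=#4x#2:3@104; bids=[-] asks=[#2:1@104 #3:7@104]
After op 6 [order #5] limit_buy(price=96, qty=7): fills=none; bids=[#5:7@96] asks=[#2:1@104 #3:7@104]
After op 7 [order #6] market_buy(qty=8): fills=#6x#2:1@104 #6x#3:7@104; bids=[#5:7@96] asks=[-]

Answer: bid=- ask=98
bid=- ask=98
bid=- ask=104
bid=- ask=104
bid=- ask=104
bid=96 ask=104
bid=96 ask=-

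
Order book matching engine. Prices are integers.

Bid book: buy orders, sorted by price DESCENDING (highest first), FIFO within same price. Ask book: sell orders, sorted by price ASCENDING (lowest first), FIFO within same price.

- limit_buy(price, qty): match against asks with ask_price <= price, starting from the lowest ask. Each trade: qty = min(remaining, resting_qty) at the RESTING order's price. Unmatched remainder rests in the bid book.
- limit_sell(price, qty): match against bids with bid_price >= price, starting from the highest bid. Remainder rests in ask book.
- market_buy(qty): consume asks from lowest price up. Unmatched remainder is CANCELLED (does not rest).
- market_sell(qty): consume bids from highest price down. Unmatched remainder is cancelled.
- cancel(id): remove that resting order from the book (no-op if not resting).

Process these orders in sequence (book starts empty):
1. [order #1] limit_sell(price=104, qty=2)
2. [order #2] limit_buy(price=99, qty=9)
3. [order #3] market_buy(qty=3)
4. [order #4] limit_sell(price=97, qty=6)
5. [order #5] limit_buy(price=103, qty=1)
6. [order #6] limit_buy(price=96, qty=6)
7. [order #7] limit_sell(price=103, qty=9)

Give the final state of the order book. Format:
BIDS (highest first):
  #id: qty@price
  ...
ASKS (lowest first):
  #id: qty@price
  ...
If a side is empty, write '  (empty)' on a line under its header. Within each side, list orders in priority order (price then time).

Answer: BIDS (highest first):
  #2: 3@99
  #6: 6@96
ASKS (lowest first):
  #7: 8@103

Derivation:
After op 1 [order #1] limit_sell(price=104, qty=2): fills=none; bids=[-] asks=[#1:2@104]
After op 2 [order #2] limit_buy(price=99, qty=9): fills=none; bids=[#2:9@99] asks=[#1:2@104]
After op 3 [order #3] market_buy(qty=3): fills=#3x#1:2@104; bids=[#2:9@99] asks=[-]
After op 4 [order #4] limit_sell(price=97, qty=6): fills=#2x#4:6@99; bids=[#2:3@99] asks=[-]
After op 5 [order #5] limit_buy(price=103, qty=1): fills=none; bids=[#5:1@103 #2:3@99] asks=[-]
After op 6 [order #6] limit_buy(price=96, qty=6): fills=none; bids=[#5:1@103 #2:3@99 #6:6@96] asks=[-]
After op 7 [order #7] limit_sell(price=103, qty=9): fills=#5x#7:1@103; bids=[#2:3@99 #6:6@96] asks=[#7:8@103]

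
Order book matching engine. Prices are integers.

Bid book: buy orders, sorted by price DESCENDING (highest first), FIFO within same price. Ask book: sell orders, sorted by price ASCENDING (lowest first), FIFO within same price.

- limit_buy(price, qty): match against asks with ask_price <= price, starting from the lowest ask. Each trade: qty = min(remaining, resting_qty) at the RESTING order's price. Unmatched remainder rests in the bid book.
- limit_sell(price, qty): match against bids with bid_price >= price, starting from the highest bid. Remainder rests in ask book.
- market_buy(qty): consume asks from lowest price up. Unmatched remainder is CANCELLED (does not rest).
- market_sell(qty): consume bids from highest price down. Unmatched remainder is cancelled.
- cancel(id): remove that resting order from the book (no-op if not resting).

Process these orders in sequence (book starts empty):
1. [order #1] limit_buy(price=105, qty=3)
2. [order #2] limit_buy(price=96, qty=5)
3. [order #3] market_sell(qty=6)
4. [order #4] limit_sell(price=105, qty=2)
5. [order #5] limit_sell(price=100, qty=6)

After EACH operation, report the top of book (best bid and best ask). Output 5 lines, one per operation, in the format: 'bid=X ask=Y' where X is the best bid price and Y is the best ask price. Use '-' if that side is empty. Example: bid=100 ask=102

Answer: bid=105 ask=-
bid=105 ask=-
bid=96 ask=-
bid=96 ask=105
bid=96 ask=100

Derivation:
After op 1 [order #1] limit_buy(price=105, qty=3): fills=none; bids=[#1:3@105] asks=[-]
After op 2 [order #2] limit_buy(price=96, qty=5): fills=none; bids=[#1:3@105 #2:5@96] asks=[-]
After op 3 [order #3] market_sell(qty=6): fills=#1x#3:3@105 #2x#3:3@96; bids=[#2:2@96] asks=[-]
After op 4 [order #4] limit_sell(price=105, qty=2): fills=none; bids=[#2:2@96] asks=[#4:2@105]
After op 5 [order #5] limit_sell(price=100, qty=6): fills=none; bids=[#2:2@96] asks=[#5:6@100 #4:2@105]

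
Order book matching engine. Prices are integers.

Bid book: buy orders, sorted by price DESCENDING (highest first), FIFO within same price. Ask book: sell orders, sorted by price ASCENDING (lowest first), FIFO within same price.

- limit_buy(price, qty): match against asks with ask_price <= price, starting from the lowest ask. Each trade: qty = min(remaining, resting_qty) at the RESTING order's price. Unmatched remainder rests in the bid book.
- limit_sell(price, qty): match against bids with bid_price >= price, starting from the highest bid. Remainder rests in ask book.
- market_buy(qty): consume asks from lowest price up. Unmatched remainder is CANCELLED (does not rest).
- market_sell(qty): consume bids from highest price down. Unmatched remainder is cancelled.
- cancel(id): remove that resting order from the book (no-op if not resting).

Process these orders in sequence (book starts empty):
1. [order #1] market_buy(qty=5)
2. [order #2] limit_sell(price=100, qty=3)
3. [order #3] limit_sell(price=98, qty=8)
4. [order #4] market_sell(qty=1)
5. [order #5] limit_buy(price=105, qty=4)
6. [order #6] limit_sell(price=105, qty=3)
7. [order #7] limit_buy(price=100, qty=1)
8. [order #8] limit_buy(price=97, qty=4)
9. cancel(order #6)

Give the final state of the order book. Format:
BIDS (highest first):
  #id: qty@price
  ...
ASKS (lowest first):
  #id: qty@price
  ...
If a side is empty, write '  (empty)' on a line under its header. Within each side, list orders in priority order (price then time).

After op 1 [order #1] market_buy(qty=5): fills=none; bids=[-] asks=[-]
After op 2 [order #2] limit_sell(price=100, qty=3): fills=none; bids=[-] asks=[#2:3@100]
After op 3 [order #3] limit_sell(price=98, qty=8): fills=none; bids=[-] asks=[#3:8@98 #2:3@100]
After op 4 [order #4] market_sell(qty=1): fills=none; bids=[-] asks=[#3:8@98 #2:3@100]
After op 5 [order #5] limit_buy(price=105, qty=4): fills=#5x#3:4@98; bids=[-] asks=[#3:4@98 #2:3@100]
After op 6 [order #6] limit_sell(price=105, qty=3): fills=none; bids=[-] asks=[#3:4@98 #2:3@100 #6:3@105]
After op 7 [order #7] limit_buy(price=100, qty=1): fills=#7x#3:1@98; bids=[-] asks=[#3:3@98 #2:3@100 #6:3@105]
After op 8 [order #8] limit_buy(price=97, qty=4): fills=none; bids=[#8:4@97] asks=[#3:3@98 #2:3@100 #6:3@105]
After op 9 cancel(order #6): fills=none; bids=[#8:4@97] asks=[#3:3@98 #2:3@100]

Answer: BIDS (highest first):
  #8: 4@97
ASKS (lowest first):
  #3: 3@98
  #2: 3@100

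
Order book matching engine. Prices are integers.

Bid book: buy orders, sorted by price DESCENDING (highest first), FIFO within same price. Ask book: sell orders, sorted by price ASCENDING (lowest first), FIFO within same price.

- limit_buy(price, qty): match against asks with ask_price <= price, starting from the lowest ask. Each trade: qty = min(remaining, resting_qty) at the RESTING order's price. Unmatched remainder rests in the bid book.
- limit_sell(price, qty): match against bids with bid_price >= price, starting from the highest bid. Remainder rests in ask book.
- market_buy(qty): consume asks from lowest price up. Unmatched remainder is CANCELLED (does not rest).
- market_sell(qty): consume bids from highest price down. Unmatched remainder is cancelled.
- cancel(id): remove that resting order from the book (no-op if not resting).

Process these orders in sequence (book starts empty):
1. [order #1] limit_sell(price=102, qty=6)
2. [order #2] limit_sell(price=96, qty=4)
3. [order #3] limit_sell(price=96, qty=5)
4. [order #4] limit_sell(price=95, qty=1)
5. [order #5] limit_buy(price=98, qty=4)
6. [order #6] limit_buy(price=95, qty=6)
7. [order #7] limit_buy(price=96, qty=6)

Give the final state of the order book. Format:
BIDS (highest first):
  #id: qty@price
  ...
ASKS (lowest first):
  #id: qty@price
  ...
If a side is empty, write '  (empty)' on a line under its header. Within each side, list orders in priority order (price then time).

After op 1 [order #1] limit_sell(price=102, qty=6): fills=none; bids=[-] asks=[#1:6@102]
After op 2 [order #2] limit_sell(price=96, qty=4): fills=none; bids=[-] asks=[#2:4@96 #1:6@102]
After op 3 [order #3] limit_sell(price=96, qty=5): fills=none; bids=[-] asks=[#2:4@96 #3:5@96 #1:6@102]
After op 4 [order #4] limit_sell(price=95, qty=1): fills=none; bids=[-] asks=[#4:1@95 #2:4@96 #3:5@96 #1:6@102]
After op 5 [order #5] limit_buy(price=98, qty=4): fills=#5x#4:1@95 #5x#2:3@96; bids=[-] asks=[#2:1@96 #3:5@96 #1:6@102]
After op 6 [order #6] limit_buy(price=95, qty=6): fills=none; bids=[#6:6@95] asks=[#2:1@96 #3:5@96 #1:6@102]
After op 7 [order #7] limit_buy(price=96, qty=6): fills=#7x#2:1@96 #7x#3:5@96; bids=[#6:6@95] asks=[#1:6@102]

Answer: BIDS (highest first):
  #6: 6@95
ASKS (lowest first):
  #1: 6@102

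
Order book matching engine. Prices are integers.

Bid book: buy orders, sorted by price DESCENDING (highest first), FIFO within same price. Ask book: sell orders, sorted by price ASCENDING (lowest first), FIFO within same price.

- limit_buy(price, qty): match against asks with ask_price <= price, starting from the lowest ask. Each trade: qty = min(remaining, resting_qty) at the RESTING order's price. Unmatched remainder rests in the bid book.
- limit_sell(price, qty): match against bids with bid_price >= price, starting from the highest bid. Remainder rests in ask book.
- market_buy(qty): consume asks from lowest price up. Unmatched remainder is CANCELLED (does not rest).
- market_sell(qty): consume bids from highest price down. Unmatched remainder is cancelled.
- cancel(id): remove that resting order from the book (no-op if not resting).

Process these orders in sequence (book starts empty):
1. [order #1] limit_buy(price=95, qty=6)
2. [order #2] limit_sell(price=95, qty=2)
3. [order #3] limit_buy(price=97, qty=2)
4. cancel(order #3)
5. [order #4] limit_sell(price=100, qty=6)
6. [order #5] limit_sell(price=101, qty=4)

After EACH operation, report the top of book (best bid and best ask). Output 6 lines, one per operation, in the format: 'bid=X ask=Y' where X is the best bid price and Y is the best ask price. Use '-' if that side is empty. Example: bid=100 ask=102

Answer: bid=95 ask=-
bid=95 ask=-
bid=97 ask=-
bid=95 ask=-
bid=95 ask=100
bid=95 ask=100

Derivation:
After op 1 [order #1] limit_buy(price=95, qty=6): fills=none; bids=[#1:6@95] asks=[-]
After op 2 [order #2] limit_sell(price=95, qty=2): fills=#1x#2:2@95; bids=[#1:4@95] asks=[-]
After op 3 [order #3] limit_buy(price=97, qty=2): fills=none; bids=[#3:2@97 #1:4@95] asks=[-]
After op 4 cancel(order #3): fills=none; bids=[#1:4@95] asks=[-]
After op 5 [order #4] limit_sell(price=100, qty=6): fills=none; bids=[#1:4@95] asks=[#4:6@100]
After op 6 [order #5] limit_sell(price=101, qty=4): fills=none; bids=[#1:4@95] asks=[#4:6@100 #5:4@101]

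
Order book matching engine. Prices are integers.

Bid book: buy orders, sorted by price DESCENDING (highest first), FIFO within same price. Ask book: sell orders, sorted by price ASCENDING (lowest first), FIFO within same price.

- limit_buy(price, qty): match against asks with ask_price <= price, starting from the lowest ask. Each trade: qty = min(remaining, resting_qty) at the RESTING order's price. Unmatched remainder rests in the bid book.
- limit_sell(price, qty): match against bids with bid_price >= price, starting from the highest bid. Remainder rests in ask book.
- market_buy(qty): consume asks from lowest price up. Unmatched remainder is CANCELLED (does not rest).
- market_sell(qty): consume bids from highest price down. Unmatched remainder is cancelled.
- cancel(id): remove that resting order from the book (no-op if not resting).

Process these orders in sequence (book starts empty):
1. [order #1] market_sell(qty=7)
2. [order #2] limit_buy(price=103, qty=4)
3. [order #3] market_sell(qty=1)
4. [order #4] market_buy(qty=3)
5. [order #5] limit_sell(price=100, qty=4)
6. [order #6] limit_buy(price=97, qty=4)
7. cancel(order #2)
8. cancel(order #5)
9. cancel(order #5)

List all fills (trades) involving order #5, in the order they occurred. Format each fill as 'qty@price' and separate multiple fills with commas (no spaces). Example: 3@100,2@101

After op 1 [order #1] market_sell(qty=7): fills=none; bids=[-] asks=[-]
After op 2 [order #2] limit_buy(price=103, qty=4): fills=none; bids=[#2:4@103] asks=[-]
After op 3 [order #3] market_sell(qty=1): fills=#2x#3:1@103; bids=[#2:3@103] asks=[-]
After op 4 [order #4] market_buy(qty=3): fills=none; bids=[#2:3@103] asks=[-]
After op 5 [order #5] limit_sell(price=100, qty=4): fills=#2x#5:3@103; bids=[-] asks=[#5:1@100]
After op 6 [order #6] limit_buy(price=97, qty=4): fills=none; bids=[#6:4@97] asks=[#5:1@100]
After op 7 cancel(order #2): fills=none; bids=[#6:4@97] asks=[#5:1@100]
After op 8 cancel(order #5): fills=none; bids=[#6:4@97] asks=[-]
After op 9 cancel(order #5): fills=none; bids=[#6:4@97] asks=[-]

Answer: 3@103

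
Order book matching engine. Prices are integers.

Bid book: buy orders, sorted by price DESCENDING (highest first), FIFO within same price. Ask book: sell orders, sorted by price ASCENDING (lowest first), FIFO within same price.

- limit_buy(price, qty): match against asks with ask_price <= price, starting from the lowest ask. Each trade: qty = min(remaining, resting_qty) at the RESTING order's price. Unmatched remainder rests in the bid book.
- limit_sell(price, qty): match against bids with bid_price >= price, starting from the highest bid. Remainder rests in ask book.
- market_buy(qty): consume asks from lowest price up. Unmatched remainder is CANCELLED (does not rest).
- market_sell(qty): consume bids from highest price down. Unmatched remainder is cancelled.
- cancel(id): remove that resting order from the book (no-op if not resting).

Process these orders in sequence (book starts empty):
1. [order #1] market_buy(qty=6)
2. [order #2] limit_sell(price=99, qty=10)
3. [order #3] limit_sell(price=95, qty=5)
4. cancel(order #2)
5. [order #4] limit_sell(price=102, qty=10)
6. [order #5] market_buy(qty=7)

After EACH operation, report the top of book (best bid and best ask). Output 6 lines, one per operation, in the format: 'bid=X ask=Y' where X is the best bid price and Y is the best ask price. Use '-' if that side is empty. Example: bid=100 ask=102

Answer: bid=- ask=-
bid=- ask=99
bid=- ask=95
bid=- ask=95
bid=- ask=95
bid=- ask=102

Derivation:
After op 1 [order #1] market_buy(qty=6): fills=none; bids=[-] asks=[-]
After op 2 [order #2] limit_sell(price=99, qty=10): fills=none; bids=[-] asks=[#2:10@99]
After op 3 [order #3] limit_sell(price=95, qty=5): fills=none; bids=[-] asks=[#3:5@95 #2:10@99]
After op 4 cancel(order #2): fills=none; bids=[-] asks=[#3:5@95]
After op 5 [order #4] limit_sell(price=102, qty=10): fills=none; bids=[-] asks=[#3:5@95 #4:10@102]
After op 6 [order #5] market_buy(qty=7): fills=#5x#3:5@95 #5x#4:2@102; bids=[-] asks=[#4:8@102]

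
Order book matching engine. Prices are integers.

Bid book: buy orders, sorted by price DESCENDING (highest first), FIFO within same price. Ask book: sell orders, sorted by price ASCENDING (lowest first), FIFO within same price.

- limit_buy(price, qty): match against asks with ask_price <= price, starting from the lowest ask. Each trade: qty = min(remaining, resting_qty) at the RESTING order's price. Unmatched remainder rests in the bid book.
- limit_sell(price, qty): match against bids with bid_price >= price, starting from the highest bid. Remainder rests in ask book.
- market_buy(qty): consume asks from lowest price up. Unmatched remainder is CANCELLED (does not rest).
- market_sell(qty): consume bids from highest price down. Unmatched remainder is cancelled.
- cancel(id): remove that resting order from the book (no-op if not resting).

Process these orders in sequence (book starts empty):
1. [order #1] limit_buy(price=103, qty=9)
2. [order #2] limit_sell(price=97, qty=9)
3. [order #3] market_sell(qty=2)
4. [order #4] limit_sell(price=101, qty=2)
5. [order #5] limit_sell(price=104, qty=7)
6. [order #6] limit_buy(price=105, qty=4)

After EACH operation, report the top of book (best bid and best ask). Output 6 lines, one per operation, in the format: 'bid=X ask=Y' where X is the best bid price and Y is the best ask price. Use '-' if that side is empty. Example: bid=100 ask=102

Answer: bid=103 ask=-
bid=- ask=-
bid=- ask=-
bid=- ask=101
bid=- ask=101
bid=- ask=104

Derivation:
After op 1 [order #1] limit_buy(price=103, qty=9): fills=none; bids=[#1:9@103] asks=[-]
After op 2 [order #2] limit_sell(price=97, qty=9): fills=#1x#2:9@103; bids=[-] asks=[-]
After op 3 [order #3] market_sell(qty=2): fills=none; bids=[-] asks=[-]
After op 4 [order #4] limit_sell(price=101, qty=2): fills=none; bids=[-] asks=[#4:2@101]
After op 5 [order #5] limit_sell(price=104, qty=7): fills=none; bids=[-] asks=[#4:2@101 #5:7@104]
After op 6 [order #6] limit_buy(price=105, qty=4): fills=#6x#4:2@101 #6x#5:2@104; bids=[-] asks=[#5:5@104]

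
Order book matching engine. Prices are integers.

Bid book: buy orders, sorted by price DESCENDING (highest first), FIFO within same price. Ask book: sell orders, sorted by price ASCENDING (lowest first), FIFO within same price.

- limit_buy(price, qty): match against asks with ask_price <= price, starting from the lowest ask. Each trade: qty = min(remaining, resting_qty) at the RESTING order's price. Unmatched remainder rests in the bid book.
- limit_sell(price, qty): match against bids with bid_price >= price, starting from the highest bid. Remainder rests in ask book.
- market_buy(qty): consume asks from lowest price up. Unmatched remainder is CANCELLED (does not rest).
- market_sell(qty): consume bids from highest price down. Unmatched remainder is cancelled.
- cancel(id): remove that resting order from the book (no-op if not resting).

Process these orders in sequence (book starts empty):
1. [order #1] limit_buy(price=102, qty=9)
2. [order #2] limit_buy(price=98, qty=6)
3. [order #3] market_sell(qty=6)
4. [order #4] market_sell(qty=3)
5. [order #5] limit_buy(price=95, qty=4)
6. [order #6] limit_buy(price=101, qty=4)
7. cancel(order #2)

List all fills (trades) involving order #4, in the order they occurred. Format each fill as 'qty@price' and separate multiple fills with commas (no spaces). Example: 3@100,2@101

After op 1 [order #1] limit_buy(price=102, qty=9): fills=none; bids=[#1:9@102] asks=[-]
After op 2 [order #2] limit_buy(price=98, qty=6): fills=none; bids=[#1:9@102 #2:6@98] asks=[-]
After op 3 [order #3] market_sell(qty=6): fills=#1x#3:6@102; bids=[#1:3@102 #2:6@98] asks=[-]
After op 4 [order #4] market_sell(qty=3): fills=#1x#4:3@102; bids=[#2:6@98] asks=[-]
After op 5 [order #5] limit_buy(price=95, qty=4): fills=none; bids=[#2:6@98 #5:4@95] asks=[-]
After op 6 [order #6] limit_buy(price=101, qty=4): fills=none; bids=[#6:4@101 #2:6@98 #5:4@95] asks=[-]
After op 7 cancel(order #2): fills=none; bids=[#6:4@101 #5:4@95] asks=[-]

Answer: 3@102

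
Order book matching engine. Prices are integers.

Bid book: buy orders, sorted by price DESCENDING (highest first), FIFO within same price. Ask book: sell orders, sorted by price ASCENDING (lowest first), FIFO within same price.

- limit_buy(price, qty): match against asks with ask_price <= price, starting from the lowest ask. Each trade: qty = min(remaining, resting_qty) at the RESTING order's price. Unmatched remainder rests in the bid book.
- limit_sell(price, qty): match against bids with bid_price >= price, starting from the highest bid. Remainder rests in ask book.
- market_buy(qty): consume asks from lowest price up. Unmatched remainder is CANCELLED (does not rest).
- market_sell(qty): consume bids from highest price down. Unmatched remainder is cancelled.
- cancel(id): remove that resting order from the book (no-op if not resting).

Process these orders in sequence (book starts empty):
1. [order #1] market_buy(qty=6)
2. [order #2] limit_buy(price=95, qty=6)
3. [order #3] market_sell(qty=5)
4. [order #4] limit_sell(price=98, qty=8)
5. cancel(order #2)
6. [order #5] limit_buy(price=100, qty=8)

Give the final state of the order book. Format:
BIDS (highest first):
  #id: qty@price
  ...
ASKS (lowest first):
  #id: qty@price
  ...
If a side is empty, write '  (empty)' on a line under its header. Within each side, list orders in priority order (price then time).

After op 1 [order #1] market_buy(qty=6): fills=none; bids=[-] asks=[-]
After op 2 [order #2] limit_buy(price=95, qty=6): fills=none; bids=[#2:6@95] asks=[-]
After op 3 [order #3] market_sell(qty=5): fills=#2x#3:5@95; bids=[#2:1@95] asks=[-]
After op 4 [order #4] limit_sell(price=98, qty=8): fills=none; bids=[#2:1@95] asks=[#4:8@98]
After op 5 cancel(order #2): fills=none; bids=[-] asks=[#4:8@98]
After op 6 [order #5] limit_buy(price=100, qty=8): fills=#5x#4:8@98; bids=[-] asks=[-]

Answer: BIDS (highest first):
  (empty)
ASKS (lowest first):
  (empty)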